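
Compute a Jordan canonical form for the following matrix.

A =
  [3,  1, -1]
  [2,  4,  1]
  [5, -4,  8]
J_3(5)

The characteristic polynomial is
  det(x·I − A) = x^3 - 15*x^2 + 75*x - 125 = (x - 5)^3

Eigenvalues and multiplicities (the geometric multiplicity of λ is n − rank(A − λI), which equals the number of Jordan blocks for λ):
  λ = 5: algebraic multiplicity = 3, geometric multiplicity = 1

Determining the block sizes for each eigenvalue:
  λ = 5: one block (gm = 1), so the single block has size am = 3 → block sizes [3]

Assembling the blocks gives a Jordan form
J =
  [5, 1, 0]
  [0, 5, 1]
  [0, 0, 5]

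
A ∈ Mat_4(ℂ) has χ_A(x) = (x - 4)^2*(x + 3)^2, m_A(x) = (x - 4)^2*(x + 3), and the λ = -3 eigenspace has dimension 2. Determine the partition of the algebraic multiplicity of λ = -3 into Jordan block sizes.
Block sizes for λ = -3: [1, 1]

Step 1 — from the characteristic polynomial, algebraic multiplicity of λ = -3 is 2. From dim ker(A − (-3)·I) = 2, there are exactly 2 Jordan blocks for λ = -3.
Step 2 — from the minimal polynomial, the factor (x + 3) tells us the largest block for λ = -3 has size 1.
Step 3 — with total size 2, 2 blocks, and largest block 1, the block sizes (in nonincreasing order) are [1, 1].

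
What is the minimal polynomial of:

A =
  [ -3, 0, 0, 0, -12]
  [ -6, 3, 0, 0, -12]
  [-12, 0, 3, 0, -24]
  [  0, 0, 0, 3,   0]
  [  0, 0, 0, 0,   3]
x^2 - 9

The characteristic polynomial is χ_A(x) = (x - 3)^4*(x + 3), so the eigenvalues are known. The minimal polynomial is
  m_A(x) = Π_λ (x − λ)^{k_λ}
where k_λ is the size of the *largest* Jordan block for λ (equivalently, the smallest k with (A − λI)^k v = 0 for every generalised eigenvector v of λ).

  λ = -3: largest Jordan block has size 1, contributing (x + 3)
  λ = 3: largest Jordan block has size 1, contributing (x − 3)

So m_A(x) = (x - 3)*(x + 3) = x^2 - 9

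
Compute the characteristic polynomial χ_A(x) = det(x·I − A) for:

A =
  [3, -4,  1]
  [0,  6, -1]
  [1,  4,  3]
x^3 - 12*x^2 + 48*x - 64

Expanding det(x·I − A) (e.g. by cofactor expansion or by noting that A is similar to its Jordan form J, which has the same characteristic polynomial as A) gives
  χ_A(x) = x^3 - 12*x^2 + 48*x - 64
which factors as (x - 4)^3. The eigenvalues (with algebraic multiplicities) are λ = 4 with multiplicity 3.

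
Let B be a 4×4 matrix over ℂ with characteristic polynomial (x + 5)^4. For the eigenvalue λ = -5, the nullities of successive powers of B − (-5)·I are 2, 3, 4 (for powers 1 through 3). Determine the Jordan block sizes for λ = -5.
Block sizes for λ = -5: [3, 1]

From the dimensions of kernels of powers, the number of Jordan blocks of size at least j is d_j − d_{j−1} where d_j = dim ker(N^j) (with d_0 = 0). Computing the differences gives [2, 1, 1].
The number of blocks of size exactly k is (#blocks of size ≥ k) − (#blocks of size ≥ k + 1), so the partition is: 1 block(s) of size 1, 1 block(s) of size 3.
In nonincreasing order the block sizes are [3, 1].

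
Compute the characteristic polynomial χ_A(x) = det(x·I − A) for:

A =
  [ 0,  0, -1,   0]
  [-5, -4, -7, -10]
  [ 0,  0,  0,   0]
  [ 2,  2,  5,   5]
x^4 - x^3

Expanding det(x·I − A) (e.g. by cofactor expansion or by noting that A is similar to its Jordan form J, which has the same characteristic polynomial as A) gives
  χ_A(x) = x^4 - x^3
which factors as x^3*(x - 1). The eigenvalues (with algebraic multiplicities) are λ = 0 with multiplicity 3, λ = 1 with multiplicity 1.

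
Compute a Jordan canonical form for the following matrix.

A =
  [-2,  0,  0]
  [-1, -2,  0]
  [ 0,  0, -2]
J_2(-2) ⊕ J_1(-2)

The characteristic polynomial is
  det(x·I − A) = x^3 + 6*x^2 + 12*x + 8 = (x + 2)^3

Eigenvalues and multiplicities (the geometric multiplicity of λ is n − rank(A − λI), which equals the number of Jordan blocks for λ):
  λ = -2: algebraic multiplicity = 3, geometric multiplicity = 2

Determining the block sizes for each eigenvalue:
  λ = -2: 2 blocks summing to 3 forces exactly one block of size 2 and the rest size 1 → block sizes [2, 1]

Assembling the blocks gives a Jordan form
J =
  [-2,  1,  0]
  [ 0, -2,  0]
  [ 0,  0, -2]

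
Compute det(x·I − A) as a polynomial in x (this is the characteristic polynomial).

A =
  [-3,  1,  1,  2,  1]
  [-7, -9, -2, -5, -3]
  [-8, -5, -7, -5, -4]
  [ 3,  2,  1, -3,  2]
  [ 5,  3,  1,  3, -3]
x^5 + 25*x^4 + 250*x^3 + 1250*x^2 + 3125*x + 3125

Expanding det(x·I − A) (e.g. by cofactor expansion or by noting that A is similar to its Jordan form J, which has the same characteristic polynomial as A) gives
  χ_A(x) = x^5 + 25*x^4 + 250*x^3 + 1250*x^2 + 3125*x + 3125
which factors as (x + 5)^5. The eigenvalues (with algebraic multiplicities) are λ = -5 with multiplicity 5.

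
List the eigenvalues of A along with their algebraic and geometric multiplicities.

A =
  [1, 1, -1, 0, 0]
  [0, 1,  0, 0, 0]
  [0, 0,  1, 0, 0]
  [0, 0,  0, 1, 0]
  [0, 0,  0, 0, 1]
λ = 1: alg = 5, geom = 4

Step 1 — factor the characteristic polynomial to read off the algebraic multiplicities:
  χ_A(x) = (x - 1)^5

Step 2 — compute geometric multiplicities via the rank-nullity identity g(λ) = n − rank(A − λI):
  rank(A − (1)·I) = 1, so dim ker(A − (1)·I) = n − 1 = 4

Summary:
  λ = 1: algebraic multiplicity = 5, geometric multiplicity = 4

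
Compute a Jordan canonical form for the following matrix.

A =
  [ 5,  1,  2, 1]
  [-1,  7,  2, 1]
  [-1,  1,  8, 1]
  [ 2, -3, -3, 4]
J_3(6) ⊕ J_1(6)

The characteristic polynomial is
  det(x·I − A) = x^4 - 24*x^3 + 216*x^2 - 864*x + 1296 = (x - 6)^4

Eigenvalues and multiplicities (the geometric multiplicity of λ is n − rank(A − λI), which equals the number of Jordan blocks for λ):
  λ = 6: algebraic multiplicity = 4, geometric multiplicity = 2

Determining the block sizes for each eigenvalue:
  λ = 6: with am = 4 and gm = 2, the partition is not yet determined (e.g. several partitions of 4 into 2 parts exist). Let N = A − (6)·I. Computing rank(N^1) = 2, rank(N^2) = 1, rank(N^3) = 0; the number of blocks of size ≥ j is rank(N^{j−1}) − rank(N^j), giving [2, 1, 1]. So we have 1 block(s) of size 3, 1 block(s) of size 1 → block sizes [3, 1]

Assembling the blocks gives a Jordan form
J =
  [6, 1, 0, 0]
  [0, 6, 1, 0]
  [0, 0, 6, 0]
  [0, 0, 0, 6]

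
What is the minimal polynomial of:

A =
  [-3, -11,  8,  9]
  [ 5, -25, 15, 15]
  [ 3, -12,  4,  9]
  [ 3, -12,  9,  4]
x^3 + 15*x^2 + 75*x + 125

The characteristic polynomial is χ_A(x) = (x + 5)^4, so the eigenvalues are known. The minimal polynomial is
  m_A(x) = Π_λ (x − λ)^{k_λ}
where k_λ is the size of the *largest* Jordan block for λ (equivalently, the smallest k with (A − λI)^k v = 0 for every generalised eigenvector v of λ).

  λ = -5: largest Jordan block has size 3, contributing (x + 5)^3

So m_A(x) = (x + 5)^3 = x^3 + 15*x^2 + 75*x + 125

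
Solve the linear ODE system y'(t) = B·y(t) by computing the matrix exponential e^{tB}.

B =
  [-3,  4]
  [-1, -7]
e^{tB} =
  [2*t*exp(-5*t) + exp(-5*t), 4*t*exp(-5*t)]
  [-t*exp(-5*t), -2*t*exp(-5*t) + exp(-5*t)]

Strategy: write B = P · J · P⁻¹ where J is a Jordan canonical form, so e^{tB} = P · e^{tJ} · P⁻¹, and e^{tJ} can be computed block-by-block.

B has Jordan form
J =
  [-5,  1]
  [ 0, -5]
(up to reordering of blocks).

Per-block formulas:
  For a 2×2 Jordan block J_2(-5): exp(t · J_2(-5)) = e^(-5t)·(I + t·N), where N is the 2×2 nilpotent shift.

After assembling e^{tJ} and conjugating by P, we get:

e^{tB} =
  [2*t*exp(-5*t) + exp(-5*t), 4*t*exp(-5*t)]
  [-t*exp(-5*t), -2*t*exp(-5*t) + exp(-5*t)]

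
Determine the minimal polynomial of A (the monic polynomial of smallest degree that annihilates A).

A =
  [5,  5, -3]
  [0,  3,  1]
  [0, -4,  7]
x^3 - 15*x^2 + 75*x - 125

The characteristic polynomial is χ_A(x) = (x - 5)^3, so the eigenvalues are known. The minimal polynomial is
  m_A(x) = Π_λ (x − λ)^{k_λ}
where k_λ is the size of the *largest* Jordan block for λ (equivalently, the smallest k with (A − λI)^k v = 0 for every generalised eigenvector v of λ).

  λ = 5: largest Jordan block has size 3, contributing (x − 5)^3

So m_A(x) = (x - 5)^3 = x^3 - 15*x^2 + 75*x - 125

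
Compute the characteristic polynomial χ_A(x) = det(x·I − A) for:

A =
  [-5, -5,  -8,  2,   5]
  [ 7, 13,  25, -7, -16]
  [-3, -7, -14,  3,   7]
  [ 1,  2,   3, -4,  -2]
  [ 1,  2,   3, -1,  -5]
x^5 + 15*x^4 + 90*x^3 + 270*x^2 + 405*x + 243

Expanding det(x·I − A) (e.g. by cofactor expansion or by noting that A is similar to its Jordan form J, which has the same characteristic polynomial as A) gives
  χ_A(x) = x^5 + 15*x^4 + 90*x^3 + 270*x^2 + 405*x + 243
which factors as (x + 3)^5. The eigenvalues (with algebraic multiplicities) are λ = -3 with multiplicity 5.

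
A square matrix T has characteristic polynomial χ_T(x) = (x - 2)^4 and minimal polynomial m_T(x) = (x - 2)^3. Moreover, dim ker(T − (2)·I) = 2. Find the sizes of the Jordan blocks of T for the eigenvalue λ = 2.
Block sizes for λ = 2: [3, 1]

Step 1 — from the characteristic polynomial, algebraic multiplicity of λ = 2 is 4. From dim ker(T − (2)·I) = 2, there are exactly 2 Jordan blocks for λ = 2.
Step 2 — from the minimal polynomial, the factor (x − 2)^3 tells us the largest block for λ = 2 has size 3.
Step 3 — with total size 4, 2 blocks, and largest block 3, the block sizes (in nonincreasing order) are [3, 1].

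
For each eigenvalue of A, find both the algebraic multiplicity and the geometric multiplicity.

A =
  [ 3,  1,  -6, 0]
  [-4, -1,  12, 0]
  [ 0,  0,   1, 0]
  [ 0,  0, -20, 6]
λ = 1: alg = 3, geom = 2; λ = 6: alg = 1, geom = 1

Step 1 — factor the characteristic polynomial to read off the algebraic multiplicities:
  χ_A(x) = (x - 6)*(x - 1)^3

Step 2 — compute geometric multiplicities via the rank-nullity identity g(λ) = n − rank(A − λI):
  rank(A − (1)·I) = 2, so dim ker(A − (1)·I) = n − 2 = 2
  rank(A − (6)·I) = 3, so dim ker(A − (6)·I) = n − 3 = 1

Summary:
  λ = 1: algebraic multiplicity = 3, geometric multiplicity = 2
  λ = 6: algebraic multiplicity = 1, geometric multiplicity = 1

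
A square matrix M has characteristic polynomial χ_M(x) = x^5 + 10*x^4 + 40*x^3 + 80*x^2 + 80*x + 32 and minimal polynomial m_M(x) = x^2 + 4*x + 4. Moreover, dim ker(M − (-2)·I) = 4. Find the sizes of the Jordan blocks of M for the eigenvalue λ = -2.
Block sizes for λ = -2: [2, 1, 1, 1]

Step 1 — from the characteristic polynomial, algebraic multiplicity of λ = -2 is 5. From dim ker(M − (-2)·I) = 4, there are exactly 4 Jordan blocks for λ = -2.
Step 2 — from the minimal polynomial, the factor (x + 2)^2 tells us the largest block for λ = -2 has size 2.
Step 3 — with total size 5, 4 blocks, and largest block 2, the block sizes (in nonincreasing order) are [2, 1, 1, 1].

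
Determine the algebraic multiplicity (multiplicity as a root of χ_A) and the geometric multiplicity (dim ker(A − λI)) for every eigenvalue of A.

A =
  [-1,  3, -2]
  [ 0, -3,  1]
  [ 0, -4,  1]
λ = -1: alg = 3, geom = 1

Step 1 — factor the characteristic polynomial to read off the algebraic multiplicities:
  χ_A(x) = (x + 1)^3

Step 2 — compute geometric multiplicities via the rank-nullity identity g(λ) = n − rank(A − λI):
  rank(A − (-1)·I) = 2, so dim ker(A − (-1)·I) = n − 2 = 1

Summary:
  λ = -1: algebraic multiplicity = 3, geometric multiplicity = 1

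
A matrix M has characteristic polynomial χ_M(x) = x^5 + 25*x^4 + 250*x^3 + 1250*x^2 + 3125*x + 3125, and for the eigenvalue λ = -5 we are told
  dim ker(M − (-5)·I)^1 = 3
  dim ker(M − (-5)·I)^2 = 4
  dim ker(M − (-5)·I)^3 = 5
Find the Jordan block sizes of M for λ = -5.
Block sizes for λ = -5: [3, 1, 1]

From the dimensions of kernels of powers, the number of Jordan blocks of size at least j is d_j − d_{j−1} where d_j = dim ker(N^j) (with d_0 = 0). Computing the differences gives [3, 1, 1].
The number of blocks of size exactly k is (#blocks of size ≥ k) − (#blocks of size ≥ k + 1), so the partition is: 2 block(s) of size 1, 1 block(s) of size 3.
In nonincreasing order the block sizes are [3, 1, 1].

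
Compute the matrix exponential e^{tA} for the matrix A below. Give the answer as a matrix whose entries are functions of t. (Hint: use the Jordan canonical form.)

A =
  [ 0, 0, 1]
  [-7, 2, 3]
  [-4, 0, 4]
e^{tA} =
  [-2*t*exp(2*t) + exp(2*t), 0, t*exp(2*t)]
  [t^2*exp(2*t) - 7*t*exp(2*t), exp(2*t), -t^2*exp(2*t)/2 + 3*t*exp(2*t)]
  [-4*t*exp(2*t), 0, 2*t*exp(2*t) + exp(2*t)]

Strategy: write A = P · J · P⁻¹ where J is a Jordan canonical form, so e^{tA} = P · e^{tJ} · P⁻¹, and e^{tJ} can be computed block-by-block.

A has Jordan form
J =
  [2, 1, 0]
  [0, 2, 1]
  [0, 0, 2]
(up to reordering of blocks).

Per-block formulas:
  For a 3×3 Jordan block J_3(2): exp(t · J_3(2)) = e^(2t)·(I + t·N + (t^2/2)·N^2), where N is the 3×3 nilpotent shift.

After assembling e^{tJ} and conjugating by P, we get:

e^{tA} =
  [-2*t*exp(2*t) + exp(2*t), 0, t*exp(2*t)]
  [t^2*exp(2*t) - 7*t*exp(2*t), exp(2*t), -t^2*exp(2*t)/2 + 3*t*exp(2*t)]
  [-4*t*exp(2*t), 0, 2*t*exp(2*t) + exp(2*t)]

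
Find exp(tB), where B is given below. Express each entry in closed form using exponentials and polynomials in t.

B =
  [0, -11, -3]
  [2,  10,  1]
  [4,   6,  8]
e^{tB} =
  [t^2*exp(6*t) - 6*t*exp(6*t) + exp(6*t), 2*t^2*exp(6*t) - 11*t*exp(6*t), t^2*exp(6*t)/2 - 3*t*exp(6*t)]
  [2*t*exp(6*t), 4*t*exp(6*t) + exp(6*t), t*exp(6*t)]
  [-2*t^2*exp(6*t) + 4*t*exp(6*t), -4*t^2*exp(6*t) + 6*t*exp(6*t), -t^2*exp(6*t) + 2*t*exp(6*t) + exp(6*t)]

Strategy: write B = P · J · P⁻¹ where J is a Jordan canonical form, so e^{tB} = P · e^{tJ} · P⁻¹, and e^{tJ} can be computed block-by-block.

B has Jordan form
J =
  [6, 1, 0]
  [0, 6, 1]
  [0, 0, 6]
(up to reordering of blocks).

Per-block formulas:
  For a 3×3 Jordan block J_3(6): exp(t · J_3(6)) = e^(6t)·(I + t·N + (t^2/2)·N^2), where N is the 3×3 nilpotent shift.

After assembling e^{tJ} and conjugating by P, we get:

e^{tB} =
  [t^2*exp(6*t) - 6*t*exp(6*t) + exp(6*t), 2*t^2*exp(6*t) - 11*t*exp(6*t), t^2*exp(6*t)/2 - 3*t*exp(6*t)]
  [2*t*exp(6*t), 4*t*exp(6*t) + exp(6*t), t*exp(6*t)]
  [-2*t^2*exp(6*t) + 4*t*exp(6*t), -4*t^2*exp(6*t) + 6*t*exp(6*t), -t^2*exp(6*t) + 2*t*exp(6*t) + exp(6*t)]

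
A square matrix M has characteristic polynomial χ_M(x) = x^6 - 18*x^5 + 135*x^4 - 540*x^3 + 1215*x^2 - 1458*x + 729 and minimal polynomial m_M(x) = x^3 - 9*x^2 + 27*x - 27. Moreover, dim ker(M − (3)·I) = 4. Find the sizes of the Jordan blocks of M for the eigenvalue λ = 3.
Block sizes for λ = 3: [3, 1, 1, 1]

Step 1 — from the characteristic polynomial, algebraic multiplicity of λ = 3 is 6. From dim ker(M − (3)·I) = 4, there are exactly 4 Jordan blocks for λ = 3.
Step 2 — from the minimal polynomial, the factor (x − 3)^3 tells us the largest block for λ = 3 has size 3.
Step 3 — with total size 6, 4 blocks, and largest block 3, the block sizes (in nonincreasing order) are [3, 1, 1, 1].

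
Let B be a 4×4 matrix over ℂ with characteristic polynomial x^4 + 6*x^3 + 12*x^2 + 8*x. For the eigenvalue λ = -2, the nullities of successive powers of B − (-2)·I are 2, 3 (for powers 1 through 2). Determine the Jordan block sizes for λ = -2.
Block sizes for λ = -2: [2, 1]

From the dimensions of kernels of powers, the number of Jordan blocks of size at least j is d_j − d_{j−1} where d_j = dim ker(N^j) (with d_0 = 0). Computing the differences gives [2, 1].
The number of blocks of size exactly k is (#blocks of size ≥ k) − (#blocks of size ≥ k + 1), so the partition is: 1 block(s) of size 1, 1 block(s) of size 2.
In nonincreasing order the block sizes are [2, 1].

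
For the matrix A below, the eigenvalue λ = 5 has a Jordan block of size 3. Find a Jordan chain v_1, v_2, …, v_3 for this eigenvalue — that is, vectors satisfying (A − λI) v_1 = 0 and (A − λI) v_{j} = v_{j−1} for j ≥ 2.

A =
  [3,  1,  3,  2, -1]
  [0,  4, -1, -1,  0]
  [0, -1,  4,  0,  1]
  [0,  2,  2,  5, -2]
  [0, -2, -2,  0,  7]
A Jordan chain for λ = 5 of length 3:
v_1 = (-1, 1, 1, -2, 2)ᵀ
v_2 = (0, -1, 0, 0, 0)ᵀ
v_3 = (1, 0, 0, 1, 0)ᵀ

Let N = A − (5)·I. We want v_3 with N^3 v_3 = 0 but N^2 v_3 ≠ 0; then v_{j-1} := N · v_j for j = 3, …, 2.

Pick v_3 = (1, 0, 0, 1, 0)ᵀ.
Then v_2 = N · v_3 = (0, -1, 0, 0, 0)ᵀ.
Then v_1 = N · v_2 = (-1, 1, 1, -2, 2)ᵀ.

Sanity check: (A − (5)·I) v_1 = (0, 0, 0, 0, 0)ᵀ = 0. ✓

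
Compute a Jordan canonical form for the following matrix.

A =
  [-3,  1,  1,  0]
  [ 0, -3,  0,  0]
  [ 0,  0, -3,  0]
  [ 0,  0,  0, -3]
J_2(-3) ⊕ J_1(-3) ⊕ J_1(-3)

The characteristic polynomial is
  det(x·I − A) = x^4 + 12*x^3 + 54*x^2 + 108*x + 81 = (x + 3)^4

Eigenvalues and multiplicities (the geometric multiplicity of λ is n − rank(A − λI), which equals the number of Jordan blocks for λ):
  λ = -3: algebraic multiplicity = 4, geometric multiplicity = 3

Determining the block sizes for each eigenvalue:
  λ = -3: 3 blocks summing to 4 forces exactly one block of size 2 and the rest size 1 → block sizes [2, 1, 1]

Assembling the blocks gives a Jordan form
J =
  [-3,  1,  0,  0]
  [ 0, -3,  0,  0]
  [ 0,  0, -3,  0]
  [ 0,  0,  0, -3]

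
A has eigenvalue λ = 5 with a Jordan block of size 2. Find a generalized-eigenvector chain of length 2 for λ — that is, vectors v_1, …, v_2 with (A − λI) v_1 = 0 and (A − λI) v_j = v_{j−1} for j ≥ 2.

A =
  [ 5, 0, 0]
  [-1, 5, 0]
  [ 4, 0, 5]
A Jordan chain for λ = 5 of length 2:
v_1 = (0, -1, 4)ᵀ
v_2 = (1, 0, 0)ᵀ

Let N = A − (5)·I. We want v_2 with N^2 v_2 = 0 but N^1 v_2 ≠ 0; then v_{j-1} := N · v_j for j = 2, …, 2.

Pick v_2 = (1, 0, 0)ᵀ.
Then v_1 = N · v_2 = (0, -1, 4)ᵀ.

Sanity check: (A − (5)·I) v_1 = (0, 0, 0)ᵀ = 0. ✓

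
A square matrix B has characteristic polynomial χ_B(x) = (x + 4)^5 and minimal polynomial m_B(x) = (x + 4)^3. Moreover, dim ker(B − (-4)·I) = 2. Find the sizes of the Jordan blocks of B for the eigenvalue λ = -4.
Block sizes for λ = -4: [3, 2]

Step 1 — from the characteristic polynomial, algebraic multiplicity of λ = -4 is 5. From dim ker(B − (-4)·I) = 2, there are exactly 2 Jordan blocks for λ = -4.
Step 2 — from the minimal polynomial, the factor (x + 4)^3 tells us the largest block for λ = -4 has size 3.
Step 3 — with total size 5, 2 blocks, and largest block 3, the block sizes (in nonincreasing order) are [3, 2].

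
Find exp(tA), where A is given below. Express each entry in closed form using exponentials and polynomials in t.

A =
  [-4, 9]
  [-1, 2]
e^{tA} =
  [-3*t*exp(-t) + exp(-t), 9*t*exp(-t)]
  [-t*exp(-t), 3*t*exp(-t) + exp(-t)]

Strategy: write A = P · J · P⁻¹ where J is a Jordan canonical form, so e^{tA} = P · e^{tJ} · P⁻¹, and e^{tJ} can be computed block-by-block.

A has Jordan form
J =
  [-1,  1]
  [ 0, -1]
(up to reordering of blocks).

Per-block formulas:
  For a 2×2 Jordan block J_2(-1): exp(t · J_2(-1)) = e^(-1t)·(I + t·N), where N is the 2×2 nilpotent shift.

After assembling e^{tJ} and conjugating by P, we get:

e^{tA} =
  [-3*t*exp(-t) + exp(-t), 9*t*exp(-t)]
  [-t*exp(-t), 3*t*exp(-t) + exp(-t)]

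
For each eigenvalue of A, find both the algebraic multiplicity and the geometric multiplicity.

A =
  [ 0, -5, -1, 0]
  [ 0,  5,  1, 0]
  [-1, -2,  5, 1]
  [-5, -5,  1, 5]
λ = 0: alg = 1, geom = 1; λ = 5: alg = 3, geom = 1

Step 1 — factor the characteristic polynomial to read off the algebraic multiplicities:
  χ_A(x) = x*(x - 5)^3

Step 2 — compute geometric multiplicities via the rank-nullity identity g(λ) = n − rank(A − λI):
  rank(A − (0)·I) = 3, so dim ker(A − (0)·I) = n − 3 = 1
  rank(A − (5)·I) = 3, so dim ker(A − (5)·I) = n − 3 = 1

Summary:
  λ = 0: algebraic multiplicity = 1, geometric multiplicity = 1
  λ = 5: algebraic multiplicity = 3, geometric multiplicity = 1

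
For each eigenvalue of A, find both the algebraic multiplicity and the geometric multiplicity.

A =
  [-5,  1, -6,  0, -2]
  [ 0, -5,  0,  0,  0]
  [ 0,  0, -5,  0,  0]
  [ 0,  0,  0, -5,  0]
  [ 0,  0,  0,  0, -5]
λ = -5: alg = 5, geom = 4

Step 1 — factor the characteristic polynomial to read off the algebraic multiplicities:
  χ_A(x) = (x + 5)^5

Step 2 — compute geometric multiplicities via the rank-nullity identity g(λ) = n − rank(A − λI):
  rank(A − (-5)·I) = 1, so dim ker(A − (-5)·I) = n − 1 = 4

Summary:
  λ = -5: algebraic multiplicity = 5, geometric multiplicity = 4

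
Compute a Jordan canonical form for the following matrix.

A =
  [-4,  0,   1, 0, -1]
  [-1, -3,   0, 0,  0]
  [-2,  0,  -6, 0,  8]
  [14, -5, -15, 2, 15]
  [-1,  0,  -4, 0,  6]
J_3(-3) ⊕ J_1(2) ⊕ J_1(2)

The characteristic polynomial is
  det(x·I − A) = x^5 + 5*x^4 - 5*x^3 - 45*x^2 + 108 = (x - 2)^2*(x + 3)^3

Eigenvalues and multiplicities (the geometric multiplicity of λ is n − rank(A − λI), which equals the number of Jordan blocks for λ):
  λ = -3: algebraic multiplicity = 3, geometric multiplicity = 1
  λ = 2: algebraic multiplicity = 2, geometric multiplicity = 2

Determining the block sizes for each eigenvalue:
  λ = -3: one block (gm = 1), so the single block has size am = 3 → block sizes [3]
  λ = 2: gm = am = 2, so every block has size 1 → block sizes [1, 1]

Assembling the blocks gives a Jordan form
J =
  [-3,  1,  0, 0, 0]
  [ 0, -3,  1, 0, 0]
  [ 0,  0, -3, 0, 0]
  [ 0,  0,  0, 2, 0]
  [ 0,  0,  0, 0, 2]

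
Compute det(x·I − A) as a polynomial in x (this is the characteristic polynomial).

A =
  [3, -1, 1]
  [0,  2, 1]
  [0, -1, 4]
x^3 - 9*x^2 + 27*x - 27

Expanding det(x·I − A) (e.g. by cofactor expansion or by noting that A is similar to its Jordan form J, which has the same characteristic polynomial as A) gives
  χ_A(x) = x^3 - 9*x^2 + 27*x - 27
which factors as (x - 3)^3. The eigenvalues (with algebraic multiplicities) are λ = 3 with multiplicity 3.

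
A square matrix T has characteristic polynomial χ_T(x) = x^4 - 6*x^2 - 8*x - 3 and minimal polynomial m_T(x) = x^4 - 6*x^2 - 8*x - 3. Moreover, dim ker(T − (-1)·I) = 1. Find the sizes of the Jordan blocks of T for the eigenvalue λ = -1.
Block sizes for λ = -1: [3]

Step 1 — from the characteristic polynomial, algebraic multiplicity of λ = -1 is 3. From dim ker(T − (-1)·I) = 1, there are exactly 1 Jordan blocks for λ = -1.
Step 2 — from the minimal polynomial, the factor (x + 1)^3 tells us the largest block for λ = -1 has size 3.
Step 3 — with total size 3, 1 blocks, and largest block 3, the block sizes (in nonincreasing order) are [3].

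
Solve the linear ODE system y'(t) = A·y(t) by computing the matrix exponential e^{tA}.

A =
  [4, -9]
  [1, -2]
e^{tA} =
  [3*t*exp(t) + exp(t), -9*t*exp(t)]
  [t*exp(t), -3*t*exp(t) + exp(t)]

Strategy: write A = P · J · P⁻¹ where J is a Jordan canonical form, so e^{tA} = P · e^{tJ} · P⁻¹, and e^{tJ} can be computed block-by-block.

A has Jordan form
J =
  [1, 1]
  [0, 1]
(up to reordering of blocks).

Per-block formulas:
  For a 2×2 Jordan block J_2(1): exp(t · J_2(1)) = e^(1t)·(I + t·N), where N is the 2×2 nilpotent shift.

After assembling e^{tJ} and conjugating by P, we get:

e^{tA} =
  [3*t*exp(t) + exp(t), -9*t*exp(t)]
  [t*exp(t), -3*t*exp(t) + exp(t)]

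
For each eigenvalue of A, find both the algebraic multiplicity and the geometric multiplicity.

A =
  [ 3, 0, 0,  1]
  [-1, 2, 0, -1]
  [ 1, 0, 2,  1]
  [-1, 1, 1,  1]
λ = 2: alg = 4, geom = 2

Step 1 — factor the characteristic polynomial to read off the algebraic multiplicities:
  χ_A(x) = (x - 2)^4

Step 2 — compute geometric multiplicities via the rank-nullity identity g(λ) = n − rank(A − λI):
  rank(A − (2)·I) = 2, so dim ker(A − (2)·I) = n − 2 = 2

Summary:
  λ = 2: algebraic multiplicity = 4, geometric multiplicity = 2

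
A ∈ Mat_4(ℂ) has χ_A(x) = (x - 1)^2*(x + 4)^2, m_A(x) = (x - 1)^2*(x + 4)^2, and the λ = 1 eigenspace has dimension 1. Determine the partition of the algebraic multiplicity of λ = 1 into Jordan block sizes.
Block sizes for λ = 1: [2]

Step 1 — from the characteristic polynomial, algebraic multiplicity of λ = 1 is 2. From dim ker(A − (1)·I) = 1, there are exactly 1 Jordan blocks for λ = 1.
Step 2 — from the minimal polynomial, the factor (x − 1)^2 tells us the largest block for λ = 1 has size 2.
Step 3 — with total size 2, 1 blocks, and largest block 2, the block sizes (in nonincreasing order) are [2].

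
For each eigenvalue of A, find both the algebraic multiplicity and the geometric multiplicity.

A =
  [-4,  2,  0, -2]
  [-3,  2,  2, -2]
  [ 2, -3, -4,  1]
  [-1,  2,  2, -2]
λ = -2: alg = 4, geom = 2

Step 1 — factor the characteristic polynomial to read off the algebraic multiplicities:
  χ_A(x) = (x + 2)^4

Step 2 — compute geometric multiplicities via the rank-nullity identity g(λ) = n − rank(A − λI):
  rank(A − (-2)·I) = 2, so dim ker(A − (-2)·I) = n − 2 = 2

Summary:
  λ = -2: algebraic multiplicity = 4, geometric multiplicity = 2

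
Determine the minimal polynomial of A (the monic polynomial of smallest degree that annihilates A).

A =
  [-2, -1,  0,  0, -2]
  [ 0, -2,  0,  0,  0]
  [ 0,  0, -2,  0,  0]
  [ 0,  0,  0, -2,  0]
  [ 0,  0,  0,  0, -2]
x^2 + 4*x + 4

The characteristic polynomial is χ_A(x) = (x + 2)^5, so the eigenvalues are known. The minimal polynomial is
  m_A(x) = Π_λ (x − λ)^{k_λ}
where k_λ is the size of the *largest* Jordan block for λ (equivalently, the smallest k with (A − λI)^k v = 0 for every generalised eigenvector v of λ).

  λ = -2: largest Jordan block has size 2, contributing (x + 2)^2

So m_A(x) = (x + 2)^2 = x^2 + 4*x + 4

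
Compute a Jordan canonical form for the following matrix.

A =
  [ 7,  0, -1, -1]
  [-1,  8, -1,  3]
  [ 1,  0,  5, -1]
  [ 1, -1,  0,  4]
J_3(6) ⊕ J_1(6)

The characteristic polynomial is
  det(x·I − A) = x^4 - 24*x^3 + 216*x^2 - 864*x + 1296 = (x - 6)^4

Eigenvalues and multiplicities (the geometric multiplicity of λ is n − rank(A − λI), which equals the number of Jordan blocks for λ):
  λ = 6: algebraic multiplicity = 4, geometric multiplicity = 2

Determining the block sizes for each eigenvalue:
  λ = 6: with am = 4 and gm = 2, the partition is not yet determined (e.g. several partitions of 4 into 2 parts exist). Let N = A − (6)·I. Computing rank(N^1) = 2, rank(N^2) = 1, rank(N^3) = 0; the number of blocks of size ≥ j is rank(N^{j−1}) − rank(N^j), giving [2, 1, 1]. So we have 1 block(s) of size 3, 1 block(s) of size 1 → block sizes [3, 1]

Assembling the blocks gives a Jordan form
J =
  [6, 1, 0, 0]
  [0, 6, 1, 0]
  [0, 0, 6, 0]
  [0, 0, 0, 6]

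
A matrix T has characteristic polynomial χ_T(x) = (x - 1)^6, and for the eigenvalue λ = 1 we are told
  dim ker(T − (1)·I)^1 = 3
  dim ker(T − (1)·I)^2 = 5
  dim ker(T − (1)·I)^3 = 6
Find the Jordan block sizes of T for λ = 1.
Block sizes for λ = 1: [3, 2, 1]

From the dimensions of kernels of powers, the number of Jordan blocks of size at least j is d_j − d_{j−1} where d_j = dim ker(N^j) (with d_0 = 0). Computing the differences gives [3, 2, 1].
The number of blocks of size exactly k is (#blocks of size ≥ k) − (#blocks of size ≥ k + 1), so the partition is: 1 block(s) of size 1, 1 block(s) of size 2, 1 block(s) of size 3.
In nonincreasing order the block sizes are [3, 2, 1].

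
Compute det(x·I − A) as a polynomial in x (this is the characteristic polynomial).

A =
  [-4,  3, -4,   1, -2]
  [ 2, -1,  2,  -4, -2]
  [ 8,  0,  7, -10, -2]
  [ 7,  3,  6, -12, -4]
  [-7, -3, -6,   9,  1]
x^5 + 9*x^4 + 30*x^3 + 46*x^2 + 33*x + 9

Expanding det(x·I − A) (e.g. by cofactor expansion or by noting that A is similar to its Jordan form J, which has the same characteristic polynomial as A) gives
  χ_A(x) = x^5 + 9*x^4 + 30*x^3 + 46*x^2 + 33*x + 9
which factors as (x + 1)^3*(x + 3)^2. The eigenvalues (with algebraic multiplicities) are λ = -3 with multiplicity 2, λ = -1 with multiplicity 3.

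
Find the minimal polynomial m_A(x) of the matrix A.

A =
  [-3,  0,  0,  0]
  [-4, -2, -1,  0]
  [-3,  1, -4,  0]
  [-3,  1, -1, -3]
x^3 + 9*x^2 + 27*x + 27

The characteristic polynomial is χ_A(x) = (x + 3)^4, so the eigenvalues are known. The minimal polynomial is
  m_A(x) = Π_λ (x − λ)^{k_λ}
where k_λ is the size of the *largest* Jordan block for λ (equivalently, the smallest k with (A − λI)^k v = 0 for every generalised eigenvector v of λ).

  λ = -3: largest Jordan block has size 3, contributing (x + 3)^3

So m_A(x) = (x + 3)^3 = x^3 + 9*x^2 + 27*x + 27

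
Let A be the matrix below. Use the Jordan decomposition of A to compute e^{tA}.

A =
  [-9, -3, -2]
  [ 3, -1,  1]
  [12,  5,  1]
e^{tA} =
  [3*t^2*exp(-3*t)/2 - 6*t*exp(-3*t) + exp(-3*t), t^2*exp(-3*t) - 3*t*exp(-3*t), t^2*exp(-3*t)/2 - 2*t*exp(-3*t)]
  [3*t*exp(-3*t), 2*t*exp(-3*t) + exp(-3*t), t*exp(-3*t)]
  [-9*t^2*exp(-3*t)/2 + 12*t*exp(-3*t), -3*t^2*exp(-3*t) + 5*t*exp(-3*t), -3*t^2*exp(-3*t)/2 + 4*t*exp(-3*t) + exp(-3*t)]

Strategy: write A = P · J · P⁻¹ where J is a Jordan canonical form, so e^{tA} = P · e^{tJ} · P⁻¹, and e^{tJ} can be computed block-by-block.

A has Jordan form
J =
  [-3,  1,  0]
  [ 0, -3,  1]
  [ 0,  0, -3]
(up to reordering of blocks).

Per-block formulas:
  For a 3×3 Jordan block J_3(-3): exp(t · J_3(-3)) = e^(-3t)·(I + t·N + (t^2/2)·N^2), where N is the 3×3 nilpotent shift.

After assembling e^{tJ} and conjugating by P, we get:

e^{tA} =
  [3*t^2*exp(-3*t)/2 - 6*t*exp(-3*t) + exp(-3*t), t^2*exp(-3*t) - 3*t*exp(-3*t), t^2*exp(-3*t)/2 - 2*t*exp(-3*t)]
  [3*t*exp(-3*t), 2*t*exp(-3*t) + exp(-3*t), t*exp(-3*t)]
  [-9*t^2*exp(-3*t)/2 + 12*t*exp(-3*t), -3*t^2*exp(-3*t) + 5*t*exp(-3*t), -3*t^2*exp(-3*t)/2 + 4*t*exp(-3*t) + exp(-3*t)]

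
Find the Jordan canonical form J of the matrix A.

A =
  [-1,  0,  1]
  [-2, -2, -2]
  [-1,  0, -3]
J_2(-2) ⊕ J_1(-2)

The characteristic polynomial is
  det(x·I − A) = x^3 + 6*x^2 + 12*x + 8 = (x + 2)^3

Eigenvalues and multiplicities (the geometric multiplicity of λ is n − rank(A − λI), which equals the number of Jordan blocks for λ):
  λ = -2: algebraic multiplicity = 3, geometric multiplicity = 2

Determining the block sizes for each eigenvalue:
  λ = -2: 2 blocks summing to 3 forces exactly one block of size 2 and the rest size 1 → block sizes [2, 1]

Assembling the blocks gives a Jordan form
J =
  [-2,  1,  0]
  [ 0, -2,  0]
  [ 0,  0, -2]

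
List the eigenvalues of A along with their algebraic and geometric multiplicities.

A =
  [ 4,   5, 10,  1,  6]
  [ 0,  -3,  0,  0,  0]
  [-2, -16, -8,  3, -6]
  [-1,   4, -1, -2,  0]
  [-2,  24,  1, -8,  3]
λ = -3: alg = 2, geom = 1; λ = 0: alg = 3, geom = 1

Step 1 — factor the characteristic polynomial to read off the algebraic multiplicities:
  χ_A(x) = x^3*(x + 3)^2

Step 2 — compute geometric multiplicities via the rank-nullity identity g(λ) = n − rank(A − λI):
  rank(A − (-3)·I) = 4, so dim ker(A − (-3)·I) = n − 4 = 1
  rank(A − (0)·I) = 4, so dim ker(A − (0)·I) = n − 4 = 1

Summary:
  λ = -3: algebraic multiplicity = 2, geometric multiplicity = 1
  λ = 0: algebraic multiplicity = 3, geometric multiplicity = 1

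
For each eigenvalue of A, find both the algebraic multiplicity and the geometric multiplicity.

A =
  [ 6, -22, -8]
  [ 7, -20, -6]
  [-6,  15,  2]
λ = -4: alg = 3, geom = 1

Step 1 — factor the characteristic polynomial to read off the algebraic multiplicities:
  χ_A(x) = (x + 4)^3

Step 2 — compute geometric multiplicities via the rank-nullity identity g(λ) = n − rank(A − λI):
  rank(A − (-4)·I) = 2, so dim ker(A − (-4)·I) = n − 2 = 1

Summary:
  λ = -4: algebraic multiplicity = 3, geometric multiplicity = 1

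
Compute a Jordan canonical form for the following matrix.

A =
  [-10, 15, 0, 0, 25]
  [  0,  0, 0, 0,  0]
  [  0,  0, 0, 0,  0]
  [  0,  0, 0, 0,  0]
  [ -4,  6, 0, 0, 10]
J_2(0) ⊕ J_1(0) ⊕ J_1(0) ⊕ J_1(0)

The characteristic polynomial is
  det(x·I − A) = x^5

Eigenvalues and multiplicities (the geometric multiplicity of λ is n − rank(A − λI), which equals the number of Jordan blocks for λ):
  λ = 0: algebraic multiplicity = 5, geometric multiplicity = 4

Determining the block sizes for each eigenvalue:
  λ = 0: 4 blocks summing to 5 forces exactly one block of size 2 and the rest size 1 → block sizes [2, 1, 1, 1]

Assembling the blocks gives a Jordan form
J =
  [0, 1, 0, 0, 0]
  [0, 0, 0, 0, 0]
  [0, 0, 0, 0, 0]
  [0, 0, 0, 0, 0]
  [0, 0, 0, 0, 0]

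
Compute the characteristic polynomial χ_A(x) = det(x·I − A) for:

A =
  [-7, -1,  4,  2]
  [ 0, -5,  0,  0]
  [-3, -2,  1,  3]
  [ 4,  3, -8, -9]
x^4 + 20*x^3 + 150*x^2 + 500*x + 625

Expanding det(x·I − A) (e.g. by cofactor expansion or by noting that A is similar to its Jordan form J, which has the same characteristic polynomial as A) gives
  χ_A(x) = x^4 + 20*x^3 + 150*x^2 + 500*x + 625
which factors as (x + 5)^4. The eigenvalues (with algebraic multiplicities) are λ = -5 with multiplicity 4.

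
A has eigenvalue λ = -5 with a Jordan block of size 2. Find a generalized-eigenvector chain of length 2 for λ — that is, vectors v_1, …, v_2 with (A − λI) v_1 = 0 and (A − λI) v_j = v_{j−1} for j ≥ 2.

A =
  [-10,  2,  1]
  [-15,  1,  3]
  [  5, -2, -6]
A Jordan chain for λ = -5 of length 2:
v_1 = (-5, -15, 5)ᵀ
v_2 = (1, 0, 0)ᵀ

Let N = A − (-5)·I. We want v_2 with N^2 v_2 = 0 but N^1 v_2 ≠ 0; then v_{j-1} := N · v_j for j = 2, …, 2.

Pick v_2 = (1, 0, 0)ᵀ.
Then v_1 = N · v_2 = (-5, -15, 5)ᵀ.

Sanity check: (A − (-5)·I) v_1 = (0, 0, 0)ᵀ = 0. ✓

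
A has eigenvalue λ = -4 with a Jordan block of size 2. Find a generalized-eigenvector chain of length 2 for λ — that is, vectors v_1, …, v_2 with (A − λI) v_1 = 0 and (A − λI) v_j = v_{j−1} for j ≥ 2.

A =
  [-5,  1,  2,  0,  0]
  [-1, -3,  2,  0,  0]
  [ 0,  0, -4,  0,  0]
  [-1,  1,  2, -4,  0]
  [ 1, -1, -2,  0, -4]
A Jordan chain for λ = -4 of length 2:
v_1 = (-1, -1, 0, -1, 1)ᵀ
v_2 = (1, 0, 0, 0, 0)ᵀ

Let N = A − (-4)·I. We want v_2 with N^2 v_2 = 0 but N^1 v_2 ≠ 0; then v_{j-1} := N · v_j for j = 2, …, 2.

Pick v_2 = (1, 0, 0, 0, 0)ᵀ.
Then v_1 = N · v_2 = (-1, -1, 0, -1, 1)ᵀ.

Sanity check: (A − (-4)·I) v_1 = (0, 0, 0, 0, 0)ᵀ = 0. ✓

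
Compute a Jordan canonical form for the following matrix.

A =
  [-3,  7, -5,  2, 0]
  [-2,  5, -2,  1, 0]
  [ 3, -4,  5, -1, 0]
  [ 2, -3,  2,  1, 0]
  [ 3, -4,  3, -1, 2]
J_2(2) ⊕ J_2(2) ⊕ J_1(2)

The characteristic polynomial is
  det(x·I − A) = x^5 - 10*x^4 + 40*x^3 - 80*x^2 + 80*x - 32 = (x - 2)^5

Eigenvalues and multiplicities (the geometric multiplicity of λ is n − rank(A − λI), which equals the number of Jordan blocks for λ):
  λ = 2: algebraic multiplicity = 5, geometric multiplicity = 3

Determining the block sizes for each eigenvalue:
  λ = 2: with am = 5 and gm = 3, the partition is not yet determined (e.g. several partitions of 5 into 3 parts exist). Let N = A − (2)·I. Computing rank(N^1) = 2, rank(N^2) = 0; the number of blocks of size ≥ j is rank(N^{j−1}) − rank(N^j), giving [3, 2]. So we have 2 block(s) of size 2, 1 block(s) of size 1 → block sizes [2, 2, 1]

Assembling the blocks gives a Jordan form
J =
  [2, 1, 0, 0, 0]
  [0, 2, 0, 0, 0]
  [0, 0, 2, 1, 0]
  [0, 0, 0, 2, 0]
  [0, 0, 0, 0, 2]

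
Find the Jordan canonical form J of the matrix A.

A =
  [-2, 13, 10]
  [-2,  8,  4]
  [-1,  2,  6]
J_3(4)

The characteristic polynomial is
  det(x·I − A) = x^3 - 12*x^2 + 48*x - 64 = (x - 4)^3

Eigenvalues and multiplicities (the geometric multiplicity of λ is n − rank(A − λI), which equals the number of Jordan blocks for λ):
  λ = 4: algebraic multiplicity = 3, geometric multiplicity = 1

Determining the block sizes for each eigenvalue:
  λ = 4: one block (gm = 1), so the single block has size am = 3 → block sizes [3]

Assembling the blocks gives a Jordan form
J =
  [4, 1, 0]
  [0, 4, 1]
  [0, 0, 4]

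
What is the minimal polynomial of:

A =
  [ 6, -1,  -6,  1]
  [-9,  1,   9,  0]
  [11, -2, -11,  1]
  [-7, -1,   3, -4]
x^2 + 4*x + 4

The characteristic polynomial is χ_A(x) = (x + 2)^4, so the eigenvalues are known. The minimal polynomial is
  m_A(x) = Π_λ (x − λ)^{k_λ}
where k_λ is the size of the *largest* Jordan block for λ (equivalently, the smallest k with (A − λI)^k v = 0 for every generalised eigenvector v of λ).

  λ = -2: largest Jordan block has size 2, contributing (x + 2)^2

So m_A(x) = (x + 2)^2 = x^2 + 4*x + 4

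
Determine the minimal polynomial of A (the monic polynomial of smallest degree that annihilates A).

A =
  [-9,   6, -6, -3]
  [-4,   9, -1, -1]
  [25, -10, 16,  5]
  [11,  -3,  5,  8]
x^3 - 18*x^2 + 108*x - 216

The characteristic polynomial is χ_A(x) = (x - 6)^4, so the eigenvalues are known. The minimal polynomial is
  m_A(x) = Π_λ (x − λ)^{k_λ}
where k_λ is the size of the *largest* Jordan block for λ (equivalently, the smallest k with (A − λI)^k v = 0 for every generalised eigenvector v of λ).

  λ = 6: largest Jordan block has size 3, contributing (x − 6)^3

So m_A(x) = (x - 6)^3 = x^3 - 18*x^2 + 108*x - 216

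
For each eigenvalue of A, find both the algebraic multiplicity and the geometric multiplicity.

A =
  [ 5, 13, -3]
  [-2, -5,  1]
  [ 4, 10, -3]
λ = -1: alg = 3, geom = 1

Step 1 — factor the characteristic polynomial to read off the algebraic multiplicities:
  χ_A(x) = (x + 1)^3

Step 2 — compute geometric multiplicities via the rank-nullity identity g(λ) = n − rank(A − λI):
  rank(A − (-1)·I) = 2, so dim ker(A − (-1)·I) = n − 2 = 1

Summary:
  λ = -1: algebraic multiplicity = 3, geometric multiplicity = 1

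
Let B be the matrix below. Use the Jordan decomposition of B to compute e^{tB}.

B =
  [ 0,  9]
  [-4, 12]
e^{tB} =
  [-6*t*exp(6*t) + exp(6*t), 9*t*exp(6*t)]
  [-4*t*exp(6*t), 6*t*exp(6*t) + exp(6*t)]

Strategy: write B = P · J · P⁻¹ where J is a Jordan canonical form, so e^{tB} = P · e^{tJ} · P⁻¹, and e^{tJ} can be computed block-by-block.

B has Jordan form
J =
  [6, 1]
  [0, 6]
(up to reordering of blocks).

Per-block formulas:
  For a 2×2 Jordan block J_2(6): exp(t · J_2(6)) = e^(6t)·(I + t·N), where N is the 2×2 nilpotent shift.

After assembling e^{tJ} and conjugating by P, we get:

e^{tB} =
  [-6*t*exp(6*t) + exp(6*t), 9*t*exp(6*t)]
  [-4*t*exp(6*t), 6*t*exp(6*t) + exp(6*t)]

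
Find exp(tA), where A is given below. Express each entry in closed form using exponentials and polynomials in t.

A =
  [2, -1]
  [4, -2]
e^{tA} =
  [2*t + 1, -t]
  [4*t, 1 - 2*t]

Strategy: write A = P · J · P⁻¹ where J is a Jordan canonical form, so e^{tA} = P · e^{tJ} · P⁻¹, and e^{tJ} can be computed block-by-block.

A has Jordan form
J =
  [0, 1]
  [0, 0]
(up to reordering of blocks).

Per-block formulas:
  For a 2×2 Jordan block J_2(0): exp(t · J_2(0)) = e^(0t)·(I + t·N), where N is the 2×2 nilpotent shift.

After assembling e^{tJ} and conjugating by P, we get:

e^{tA} =
  [2*t + 1, -t]
  [4*t, 1 - 2*t]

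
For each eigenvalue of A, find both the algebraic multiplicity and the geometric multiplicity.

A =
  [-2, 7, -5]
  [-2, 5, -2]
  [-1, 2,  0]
λ = 1: alg = 3, geom = 1

Step 1 — factor the characteristic polynomial to read off the algebraic multiplicities:
  χ_A(x) = (x - 1)^3

Step 2 — compute geometric multiplicities via the rank-nullity identity g(λ) = n − rank(A − λI):
  rank(A − (1)·I) = 2, so dim ker(A − (1)·I) = n − 2 = 1

Summary:
  λ = 1: algebraic multiplicity = 3, geometric multiplicity = 1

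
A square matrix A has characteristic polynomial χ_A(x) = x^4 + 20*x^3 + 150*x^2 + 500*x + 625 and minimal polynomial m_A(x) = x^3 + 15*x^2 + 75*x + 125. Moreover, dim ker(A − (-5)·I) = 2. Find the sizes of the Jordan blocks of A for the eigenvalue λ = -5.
Block sizes for λ = -5: [3, 1]

Step 1 — from the characteristic polynomial, algebraic multiplicity of λ = -5 is 4. From dim ker(A − (-5)·I) = 2, there are exactly 2 Jordan blocks for λ = -5.
Step 2 — from the minimal polynomial, the factor (x + 5)^3 tells us the largest block for λ = -5 has size 3.
Step 3 — with total size 4, 2 blocks, and largest block 3, the block sizes (in nonincreasing order) are [3, 1].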